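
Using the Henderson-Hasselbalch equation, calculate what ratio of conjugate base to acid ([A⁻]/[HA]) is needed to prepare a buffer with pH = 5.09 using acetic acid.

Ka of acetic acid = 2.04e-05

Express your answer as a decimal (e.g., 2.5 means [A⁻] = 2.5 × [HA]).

pKa = -log(2.04e-05) = 4.6904. pH = pKa + log([A⁻]/[HA]), so log([A⁻]/[HA]) = pH − pKa = 5.09 − 4.6904 = 0.3996. [A⁻]/[HA] = 10^(0.3996) = 2.51

[A⁻]/[HA] = 2.51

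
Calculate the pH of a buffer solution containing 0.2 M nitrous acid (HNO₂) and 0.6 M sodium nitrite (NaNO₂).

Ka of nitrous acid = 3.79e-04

pKa = -log(3.79e-04) = 3.42. pH = pKa + log([A⁻]/[HA]) = 3.42 + log(0.6/0.2)

pH = 3.90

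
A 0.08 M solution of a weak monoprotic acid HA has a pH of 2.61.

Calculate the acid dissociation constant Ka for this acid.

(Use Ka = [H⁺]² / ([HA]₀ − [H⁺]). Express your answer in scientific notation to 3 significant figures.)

[H⁺] = 10^(−pH) = 10^(−2.61) = 2.455e-03 M. For HA ⇌ H⁺ + A⁻, Ka = [H⁺][A⁻]/[HA] = [H⁺]² / ([HA]₀ − [H⁺]) = (2.455e-03)² / (0.08 − 2.455e-03) = 7.77e-05.

K_a = 7.77e-05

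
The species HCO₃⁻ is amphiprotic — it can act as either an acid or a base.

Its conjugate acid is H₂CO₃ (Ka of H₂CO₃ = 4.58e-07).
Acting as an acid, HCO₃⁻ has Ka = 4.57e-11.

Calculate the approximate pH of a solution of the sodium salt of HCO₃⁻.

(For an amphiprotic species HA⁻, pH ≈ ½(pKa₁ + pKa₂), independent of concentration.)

pKa₁ = -log(4.58e-07) = 6.34; pKa₂ = -log(4.57e-11) = 10.34. For an amphiprotic species, pH ≈ ½(pKa₁ + pKa₂) = ½(6.34 + 10.34) = 8.34.

pH = 8.34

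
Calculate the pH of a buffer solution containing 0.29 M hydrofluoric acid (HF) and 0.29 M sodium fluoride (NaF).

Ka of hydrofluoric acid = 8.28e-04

pKa = -log(8.28e-04) = 3.08. pH = pKa + log([A⁻]/[HA]) = 3.08 + log(0.29/0.29)

pH = 3.08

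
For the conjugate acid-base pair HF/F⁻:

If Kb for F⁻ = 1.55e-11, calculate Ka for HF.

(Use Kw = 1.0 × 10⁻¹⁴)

For a conjugate pair Ka × Kb = Kw, so Ka = Kw/Kb = 1.0 × 10⁻¹⁴ / 1.55e-11 = 6.45e-04.

K_a = 6.45e-04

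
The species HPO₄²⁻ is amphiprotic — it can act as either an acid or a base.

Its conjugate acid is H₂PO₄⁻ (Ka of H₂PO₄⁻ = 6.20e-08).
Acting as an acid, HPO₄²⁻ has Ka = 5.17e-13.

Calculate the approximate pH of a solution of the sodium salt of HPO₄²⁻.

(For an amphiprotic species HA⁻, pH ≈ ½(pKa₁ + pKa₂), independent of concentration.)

pKa₁ = -log(6.20e-08) = 7.21; pKa₂ = -log(5.17e-13) = 12.29. For an amphiprotic species, pH ≈ ½(pKa₁ + pKa₂) = ½(7.21 + 12.29) = 9.75.

pH = 9.75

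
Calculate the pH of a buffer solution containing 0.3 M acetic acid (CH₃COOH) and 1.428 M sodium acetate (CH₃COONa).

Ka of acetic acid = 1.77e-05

pKa = -log(1.77e-05) = 4.75. pH = pKa + log([A⁻]/[HA]) = 4.75 + log(1.428/0.3)

pH = 5.43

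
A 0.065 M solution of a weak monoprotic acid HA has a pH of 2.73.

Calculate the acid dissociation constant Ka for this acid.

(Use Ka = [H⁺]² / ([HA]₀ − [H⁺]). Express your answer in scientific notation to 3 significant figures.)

[H⁺] = 10^(−pH) = 10^(−2.73) = 1.862e-03 M. For HA ⇌ H⁺ + A⁻, Ka = [H⁺][A⁻]/[HA] = [H⁺]² / ([HA]₀ − [H⁺]) = (1.862e-03)² / (0.065 − 1.862e-03) = 5.49e-05.

K_a = 5.49e-05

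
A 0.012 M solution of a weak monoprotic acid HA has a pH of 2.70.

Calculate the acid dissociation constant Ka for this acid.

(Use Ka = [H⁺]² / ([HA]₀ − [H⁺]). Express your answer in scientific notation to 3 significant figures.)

[H⁺] = 10^(−pH) = 10^(−2.70) = 1.995e-03 M. For HA ⇌ H⁺ + A⁻, Ka = [H⁺][A⁻]/[HA] = [H⁺]² / ([HA]₀ − [H⁺]) = (1.995e-03)² / (0.012 − 1.995e-03) = 3.98e-04.

K_a = 3.98e-04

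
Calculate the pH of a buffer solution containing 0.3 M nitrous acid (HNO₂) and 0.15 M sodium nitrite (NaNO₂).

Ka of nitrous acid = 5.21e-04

pKa = -log(5.21e-04) = 3.28. pH = pKa + log([A⁻]/[HA]) = 3.28 + log(0.15/0.3)

pH = 2.98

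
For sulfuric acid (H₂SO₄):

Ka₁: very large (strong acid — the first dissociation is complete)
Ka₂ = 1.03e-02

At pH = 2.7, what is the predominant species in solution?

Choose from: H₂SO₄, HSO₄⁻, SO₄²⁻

The first dissociation is complete, so H₂SO₄ itself is never the predominant species in water; pKa₂ = -log(1.03e-02) = 1.99. For a polyprotic acid the predominant species crosses at each pKa: below pKa_n the protonated form dominates, above it the deprotonated form does. At pH = 2.7, the predominant species is SO₄²⁻.

SO₄²⁻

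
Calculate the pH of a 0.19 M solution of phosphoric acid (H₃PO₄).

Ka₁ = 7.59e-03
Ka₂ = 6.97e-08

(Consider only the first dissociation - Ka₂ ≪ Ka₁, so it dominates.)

First dissociation dominates. From Ka₁ = [H⁺][HA⁻]/[H₂A], x² + Ka₁·x − Ka₁·C = 0 with C = 0.19 M and Ka₁ = 7.59e-03. Solving: [H⁺] = (−Ka₁ + √(Ka₁² + 4·Ka₁·C)) / 2 = 3.4369e-02 M. pH = -log(3.4369e-02) = 1.46.

pH = 1.46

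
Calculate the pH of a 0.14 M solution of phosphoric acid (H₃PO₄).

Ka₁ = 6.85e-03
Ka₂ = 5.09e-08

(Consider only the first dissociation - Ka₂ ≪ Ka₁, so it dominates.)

First dissociation dominates. From Ka₁ = [H⁺][HA⁻]/[H₂A], x² + Ka₁·x − Ka₁·C = 0 with C = 0.14 M and Ka₁ = 6.85e-03. Solving: [H⁺] = (−Ka₁ + √(Ka₁² + 4·Ka₁·C)) / 2 = 2.7732e-02 M. pH = -log(2.7732e-02) = 1.56.

pH = 1.56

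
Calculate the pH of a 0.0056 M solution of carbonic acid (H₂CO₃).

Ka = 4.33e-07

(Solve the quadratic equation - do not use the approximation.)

x² + Ka×x - Ka×C = 0. Using quadratic formula: [H⁺] = 4.9026e-05

pH = 4.31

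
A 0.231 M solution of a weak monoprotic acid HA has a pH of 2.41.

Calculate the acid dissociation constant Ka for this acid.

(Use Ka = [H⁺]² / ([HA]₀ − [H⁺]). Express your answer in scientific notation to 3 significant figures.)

[H⁺] = 10^(−pH) = 10^(−2.41) = 3.890e-03 M. For HA ⇌ H⁺ + A⁻, Ka = [H⁺][A⁻]/[HA] = [H⁺]² / ([HA]₀ − [H⁺]) = (3.890e-03)² / (0.231 − 3.890e-03) = 6.66e-05.

K_a = 6.66e-05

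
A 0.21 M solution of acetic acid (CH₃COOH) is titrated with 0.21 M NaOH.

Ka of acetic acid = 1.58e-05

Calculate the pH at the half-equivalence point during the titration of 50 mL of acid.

At half-equivalence [HA] = [A⁻], so Henderson-Hasselbalch gives pH = pKa = -log(1.58e-05) = 4.80.

pH = pKa = 4.80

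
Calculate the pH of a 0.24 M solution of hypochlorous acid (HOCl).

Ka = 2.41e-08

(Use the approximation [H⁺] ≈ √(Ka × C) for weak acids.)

[H⁺] = √(Ka × C) = √(2.41e-08 × 0.24) = 7.6053e-05. pH = -log(7.6053e-05)

pH = 4.12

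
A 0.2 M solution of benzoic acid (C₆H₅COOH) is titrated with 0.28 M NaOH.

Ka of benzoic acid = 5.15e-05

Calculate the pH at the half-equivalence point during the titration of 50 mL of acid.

At half-equivalence [HA] = [A⁻], so Henderson-Hasselbalch gives pH = pKa = -log(5.15e-05) = 4.29.

pH = pKa = 4.29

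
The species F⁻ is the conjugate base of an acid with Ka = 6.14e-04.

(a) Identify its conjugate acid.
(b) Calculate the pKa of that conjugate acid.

(a) The conjugate acid is formed by adding one H⁺ to F⁻, giving HF. (b) pKa = -log(Ka) = -log(6.14e-04) = 3.21.

Conjugate acid: HF; pK_a = 3.21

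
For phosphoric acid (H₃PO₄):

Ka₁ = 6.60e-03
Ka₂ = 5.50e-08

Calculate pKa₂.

pKa₂ = -log(Ka₂) = -log(5.50e-08) = 7.26.

pK_{a2} = 7.26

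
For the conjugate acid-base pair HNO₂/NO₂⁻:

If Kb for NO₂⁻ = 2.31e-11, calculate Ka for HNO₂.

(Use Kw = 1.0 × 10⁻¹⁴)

For a conjugate pair Ka × Kb = Kw, so Ka = Kw/Kb = 1.0 × 10⁻¹⁴ / 2.31e-11 = 4.33e-04.

K_a = 4.33e-04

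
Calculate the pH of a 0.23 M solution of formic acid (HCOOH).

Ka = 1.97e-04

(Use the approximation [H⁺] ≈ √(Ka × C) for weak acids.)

[H⁺] = √(Ka × C) = √(1.97e-04 × 0.23) = 6.7313e-03. pH = -log(6.7313e-03)

pH = 2.17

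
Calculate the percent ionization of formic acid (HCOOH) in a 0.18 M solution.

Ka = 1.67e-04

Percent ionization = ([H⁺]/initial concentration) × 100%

Using Ka equilibrium: x² + Ka×x - Ka×C = 0. Solving: [H⁺] = 5.3998e-03. Percent = (5.3998e-03/0.18) × 100

Percent ionization = 3%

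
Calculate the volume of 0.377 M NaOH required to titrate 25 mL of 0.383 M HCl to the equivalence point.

At equivalence: moles acid = moles base. moles HCl = 0.383 × 25/1000 = 0.009575 mol. V_base = moles / 0.377 × 1000 = 25.4 mL.

V_{base} = 25.4 mL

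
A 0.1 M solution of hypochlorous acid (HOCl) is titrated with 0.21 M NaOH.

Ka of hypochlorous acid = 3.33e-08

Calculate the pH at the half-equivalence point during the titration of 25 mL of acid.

At half-equivalence [HA] = [A⁻], so Henderson-Hasselbalch gives pH = pKa = -log(3.33e-08) = 7.48.

pH = pKa = 7.48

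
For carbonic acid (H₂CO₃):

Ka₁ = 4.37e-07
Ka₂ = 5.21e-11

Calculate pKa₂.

pKa₂ = -log(Ka₂) = -log(5.21e-11) = 10.28.

pK_{a2} = 10.28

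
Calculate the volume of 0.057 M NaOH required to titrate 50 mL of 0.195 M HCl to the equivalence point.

At equivalence: moles acid = moles base. moles HCl = 0.195 × 50/1000 = 0.00975 mol. V_base = moles / 0.057 × 1000 = 171.1 mL.

V_{base} = 171.1 mL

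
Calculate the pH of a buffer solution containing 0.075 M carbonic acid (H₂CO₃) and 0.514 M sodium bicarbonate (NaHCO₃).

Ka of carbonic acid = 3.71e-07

pKa = -log(3.71e-07) = 6.43. pH = pKa + log([A⁻]/[HA]) = 6.43 + log(0.514/0.075)

pH = 7.27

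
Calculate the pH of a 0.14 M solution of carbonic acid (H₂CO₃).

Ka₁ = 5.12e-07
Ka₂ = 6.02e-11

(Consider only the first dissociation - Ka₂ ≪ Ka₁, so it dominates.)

First dissociation dominates. From Ka₁ = [H⁺][HA⁻]/[H₂A], x² + Ka₁·x − Ka₁·C = 0 with C = 0.14 M and Ka₁ = 5.12e-07. Solving: [H⁺] = (−Ka₁ + √(Ka₁² + 4·Ka₁·C)) / 2 = 2.6748e-04 M. pH = -log(2.6748e-04) = 3.57.

pH = 3.57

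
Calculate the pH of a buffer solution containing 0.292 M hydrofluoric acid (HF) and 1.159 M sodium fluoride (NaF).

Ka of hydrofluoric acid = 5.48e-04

pKa = -log(5.48e-04) = 3.26. pH = pKa + log([A⁻]/[HA]) = 3.26 + log(1.159/0.292)

pH = 3.86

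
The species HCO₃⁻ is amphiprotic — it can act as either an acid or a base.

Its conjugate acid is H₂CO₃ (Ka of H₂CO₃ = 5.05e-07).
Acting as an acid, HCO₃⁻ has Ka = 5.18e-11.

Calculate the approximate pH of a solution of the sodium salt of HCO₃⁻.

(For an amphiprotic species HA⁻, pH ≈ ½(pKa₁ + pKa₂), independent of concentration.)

pKa₁ = -log(5.05e-07) = 6.30; pKa₂ = -log(5.18e-11) = 10.29. For an amphiprotic species, pH ≈ ½(pKa₁ + pKa₂) = ½(6.30 + 10.29) = 8.29.

pH = 8.29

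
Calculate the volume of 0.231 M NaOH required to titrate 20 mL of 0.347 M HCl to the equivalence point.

At equivalence: moles acid = moles base. moles HCl = 0.347 × 20/1000 = 0.00694 mol. V_base = moles / 0.231 × 1000 = 30.0 mL.

V_{base} = 30.0 mL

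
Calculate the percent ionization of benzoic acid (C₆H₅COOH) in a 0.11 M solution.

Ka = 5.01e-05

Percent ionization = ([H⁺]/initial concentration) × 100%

Using Ka equilibrium: x² + Ka×x - Ka×C = 0. Solving: [H⁺] = 2.3226e-03. Percent = (2.3226e-03/0.11) × 100

Percent ionization = 2.11%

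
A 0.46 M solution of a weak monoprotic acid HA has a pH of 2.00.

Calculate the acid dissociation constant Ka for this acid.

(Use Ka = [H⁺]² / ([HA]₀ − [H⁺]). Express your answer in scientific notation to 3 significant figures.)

[H⁺] = 10^(−pH) = 10^(−2.00) = 1.000e-02 M. For HA ⇌ H⁺ + A⁻, Ka = [H⁺][A⁻]/[HA] = [H⁺]² / ([HA]₀ − [H⁺]) = (1.000e-02)² / (0.46 − 1.000e-02) = 2.22e-04.

K_a = 2.22e-04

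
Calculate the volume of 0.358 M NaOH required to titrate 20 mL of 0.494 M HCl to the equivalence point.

At equivalence: moles acid = moles base. moles HCl = 0.494 × 20/1000 = 0.00988 mol. V_base = moles / 0.358 × 1000 = 27.6 mL.

V_{base} = 27.6 mL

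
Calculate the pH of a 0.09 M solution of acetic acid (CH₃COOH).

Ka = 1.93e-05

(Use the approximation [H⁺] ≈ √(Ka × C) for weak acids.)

[H⁺] = √(Ka × C) = √(1.93e-05 × 0.09) = 1.3180e-03. pH = -log(1.3180e-03)

pH = 2.88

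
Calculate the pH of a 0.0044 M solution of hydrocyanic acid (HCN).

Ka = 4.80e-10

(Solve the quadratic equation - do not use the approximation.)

x² + Ka×x - Ka×C = 0. Using quadratic formula: [H⁺] = 1.4530e-06

pH = 5.84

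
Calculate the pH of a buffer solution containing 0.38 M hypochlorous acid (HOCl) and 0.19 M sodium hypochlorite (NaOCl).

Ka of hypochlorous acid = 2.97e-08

pKa = -log(2.97e-08) = 7.53. pH = pKa + log([A⁻]/[HA]) = 7.53 + log(0.19/0.38)

pH = 7.23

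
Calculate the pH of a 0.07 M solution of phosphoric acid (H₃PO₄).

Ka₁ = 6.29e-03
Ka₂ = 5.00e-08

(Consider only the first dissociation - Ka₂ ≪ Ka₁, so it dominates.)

First dissociation dominates. From Ka₁ = [H⁺][HA⁻]/[H₂A], x² + Ka₁·x − Ka₁·C = 0 with C = 0.07 M and Ka₁ = 6.29e-03. Solving: [H⁺] = (−Ka₁ + √(Ka₁² + 4·Ka₁·C)) / 2 = 1.8073e-02 M. pH = -log(1.8073e-02) = 1.74.

pH = 1.74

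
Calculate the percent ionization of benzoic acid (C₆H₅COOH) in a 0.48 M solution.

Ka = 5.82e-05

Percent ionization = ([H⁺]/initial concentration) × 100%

Using Ka equilibrium: x² + Ka×x - Ka×C = 0. Solving: [H⁺] = 5.2564e-03. Percent = (5.2564e-03/0.48) × 100

Percent ionization = 1.1%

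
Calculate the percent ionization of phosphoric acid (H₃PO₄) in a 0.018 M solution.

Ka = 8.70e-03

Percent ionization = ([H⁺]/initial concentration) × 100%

Using Ka equilibrium: x² + Ka×x - Ka×C = 0. Solving: [H⁺] = 8.8985e-03. Percent = (8.8985e-03/0.018) × 100

Percent ionization = 49.4%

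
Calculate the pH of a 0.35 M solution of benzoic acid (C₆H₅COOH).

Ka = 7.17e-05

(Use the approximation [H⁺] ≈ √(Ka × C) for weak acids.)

[H⁺] = √(Ka × C) = √(7.17e-05 × 0.35) = 5.0095e-03. pH = -log(5.0095e-03)

pH = 2.30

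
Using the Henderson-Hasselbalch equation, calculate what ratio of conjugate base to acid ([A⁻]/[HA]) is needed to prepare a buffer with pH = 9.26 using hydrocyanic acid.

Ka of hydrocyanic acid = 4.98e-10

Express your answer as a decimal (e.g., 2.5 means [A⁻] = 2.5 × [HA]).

pKa = -log(4.98e-10) = 9.3028. pH = pKa + log([A⁻]/[HA]), so log([A⁻]/[HA]) = pH − pKa = 9.26 − 9.3028 = -0.0428. [A⁻]/[HA] = 10^(-0.0428) = 0.906

[A⁻]/[HA] = 0.906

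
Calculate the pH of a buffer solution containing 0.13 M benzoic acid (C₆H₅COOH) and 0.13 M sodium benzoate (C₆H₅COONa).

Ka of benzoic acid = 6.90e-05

pKa = -log(6.90e-05) = 4.16. pH = pKa + log([A⁻]/[HA]) = 4.16 + log(0.13/0.13)

pH = 4.16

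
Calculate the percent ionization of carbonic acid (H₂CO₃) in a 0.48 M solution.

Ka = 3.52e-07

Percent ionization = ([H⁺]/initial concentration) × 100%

Using Ka equilibrium: x² + Ka×x - Ka×C = 0. Solving: [H⁺] = 4.1087e-04. Percent = (4.1087e-04/0.48) × 100

Percent ionization = 0.0856%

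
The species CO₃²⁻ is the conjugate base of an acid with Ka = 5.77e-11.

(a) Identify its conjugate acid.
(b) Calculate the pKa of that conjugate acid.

(a) The conjugate acid is formed by adding one H⁺ to CO₃²⁻, giving HCO₃⁻. (b) pKa = -log(Ka) = -log(5.77e-11) = 10.24.

Conjugate acid: HCO₃⁻; pK_a = 10.24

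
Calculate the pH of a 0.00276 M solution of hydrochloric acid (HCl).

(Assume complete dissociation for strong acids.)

[H⁺] = 0.00276 M for strong acid. pH = -log[H⁺] = -log(0.00276)

pH = 2.56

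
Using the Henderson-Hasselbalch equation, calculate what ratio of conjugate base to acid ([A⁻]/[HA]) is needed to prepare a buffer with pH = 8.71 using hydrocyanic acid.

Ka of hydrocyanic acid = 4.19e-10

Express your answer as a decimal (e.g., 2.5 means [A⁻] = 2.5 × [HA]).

pKa = -log(4.19e-10) = 9.3778. pH = pKa + log([A⁻]/[HA]), so log([A⁻]/[HA]) = pH − pKa = 8.71 − 9.3778 = -0.6678. [A⁻]/[HA] = 10^(-0.6678) = 0.215

[A⁻]/[HA] = 0.215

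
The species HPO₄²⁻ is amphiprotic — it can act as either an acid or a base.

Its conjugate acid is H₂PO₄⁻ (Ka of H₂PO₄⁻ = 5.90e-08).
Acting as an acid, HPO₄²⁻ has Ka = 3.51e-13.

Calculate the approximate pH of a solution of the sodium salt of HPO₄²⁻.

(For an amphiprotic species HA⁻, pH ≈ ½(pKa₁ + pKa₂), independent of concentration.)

pKa₁ = -log(5.90e-08) = 7.23; pKa₂ = -log(3.51e-13) = 12.45. For an amphiprotic species, pH ≈ ½(pKa₁ + pKa₂) = ½(7.23 + 12.45) = 9.84.

pH = 9.84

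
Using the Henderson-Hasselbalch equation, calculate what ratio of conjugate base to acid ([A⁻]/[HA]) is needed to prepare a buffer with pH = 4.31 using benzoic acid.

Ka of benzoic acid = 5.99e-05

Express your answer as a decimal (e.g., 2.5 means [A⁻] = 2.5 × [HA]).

pKa = -log(5.99e-05) = 4.2226. pH = pKa + log([A⁻]/[HA]), so log([A⁻]/[HA]) = pH − pKa = 4.31 − 4.2226 = 0.0874. [A⁻]/[HA] = 10^(0.0874) = 1.22

[A⁻]/[HA] = 1.22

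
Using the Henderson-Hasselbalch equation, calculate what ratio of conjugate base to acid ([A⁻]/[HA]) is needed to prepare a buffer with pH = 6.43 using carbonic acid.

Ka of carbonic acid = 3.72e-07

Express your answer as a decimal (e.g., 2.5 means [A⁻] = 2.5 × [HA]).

pKa = -log(3.72e-07) = 6.4295. pH = pKa + log([A⁻]/[HA]), so log([A⁻]/[HA]) = pH − pKa = 6.43 − 6.4295 = 0.0005. [A⁻]/[HA] = 10^(0.0005) = 1.00

[A⁻]/[HA] = 1.00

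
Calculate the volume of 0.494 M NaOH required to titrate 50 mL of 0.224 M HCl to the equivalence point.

At equivalence: moles acid = moles base. moles HCl = 0.224 × 50/1000 = 0.0112 mol. V_base = moles / 0.494 × 1000 = 22.7 mL.

V_{base} = 22.7 mL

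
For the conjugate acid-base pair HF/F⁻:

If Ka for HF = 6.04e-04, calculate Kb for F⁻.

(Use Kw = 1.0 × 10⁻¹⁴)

For a conjugate pair Ka × Kb = Kw, so Kb = Kw/Ka = 1.0 × 10⁻¹⁴ / 6.04e-04 = 1.66e-11.

K_b = 1.66e-11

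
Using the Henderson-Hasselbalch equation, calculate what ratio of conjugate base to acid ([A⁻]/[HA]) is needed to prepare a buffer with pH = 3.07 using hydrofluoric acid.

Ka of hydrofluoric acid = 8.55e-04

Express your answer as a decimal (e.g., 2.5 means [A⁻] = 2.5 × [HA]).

pKa = -log(8.55e-04) = 3.0680. pH = pKa + log([A⁻]/[HA]), so log([A⁻]/[HA]) = pH − pKa = 3.07 − 3.0680 = 0.0020. [A⁻]/[HA] = 10^(0.0020) = 1.00

[A⁻]/[HA] = 1.00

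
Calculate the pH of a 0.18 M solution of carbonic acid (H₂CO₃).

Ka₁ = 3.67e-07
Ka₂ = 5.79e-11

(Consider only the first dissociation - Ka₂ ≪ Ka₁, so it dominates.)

First dissociation dominates. From Ka₁ = [H⁺][HA⁻]/[H₂A], x² + Ka₁·x − Ka₁·C = 0 with C = 0.18 M and Ka₁ = 3.67e-07. Solving: [H⁺] = (−Ka₁ + √(Ka₁² + 4·Ka₁·C)) / 2 = 2.5684e-04 M. pH = -log(2.5684e-04) = 3.59.

pH = 3.59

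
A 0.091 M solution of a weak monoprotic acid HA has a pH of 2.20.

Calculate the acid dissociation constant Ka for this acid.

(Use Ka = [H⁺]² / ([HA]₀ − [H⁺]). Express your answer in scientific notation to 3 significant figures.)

[H⁺] = 10^(−pH) = 10^(−2.20) = 6.310e-03 M. For HA ⇌ H⁺ + A⁻, Ka = [H⁺][A⁻]/[HA] = [H⁺]² / ([HA]₀ − [H⁺]) = (6.310e-03)² / (0.091 − 6.310e-03) = 4.70e-04.

K_a = 4.70e-04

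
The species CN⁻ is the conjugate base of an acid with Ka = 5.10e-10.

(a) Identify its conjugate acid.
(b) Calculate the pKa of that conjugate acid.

(a) The conjugate acid is formed by adding one H⁺ to CN⁻, giving HCN. (b) pKa = -log(Ka) = -log(5.10e-10) = 9.29.

Conjugate acid: HCN; pK_a = 9.29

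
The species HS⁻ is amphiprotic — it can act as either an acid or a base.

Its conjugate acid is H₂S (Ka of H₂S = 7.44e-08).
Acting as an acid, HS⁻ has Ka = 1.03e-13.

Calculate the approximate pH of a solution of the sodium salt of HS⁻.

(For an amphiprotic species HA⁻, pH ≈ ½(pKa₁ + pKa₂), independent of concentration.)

pKa₁ = -log(7.44e-08) = 7.13; pKa₂ = -log(1.03e-13) = 12.99. For an amphiprotic species, pH ≈ ½(pKa₁ + pKa₂) = ½(7.13 + 12.99) = 10.06.

pH = 10.06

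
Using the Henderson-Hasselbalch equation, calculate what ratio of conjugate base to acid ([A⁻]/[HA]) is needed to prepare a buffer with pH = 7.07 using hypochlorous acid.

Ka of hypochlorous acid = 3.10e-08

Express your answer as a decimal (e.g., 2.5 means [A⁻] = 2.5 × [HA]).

pKa = -log(3.10e-08) = 7.5086. pH = pKa + log([A⁻]/[HA]), so log([A⁻]/[HA]) = pH − pKa = 7.07 − 7.5086 = -0.4386. [A⁻]/[HA] = 10^(-0.4386) = 0.364

[A⁻]/[HA] = 0.364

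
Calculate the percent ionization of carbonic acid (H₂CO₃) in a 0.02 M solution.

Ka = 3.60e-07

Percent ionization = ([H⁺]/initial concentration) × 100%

Using Ka equilibrium: x² + Ka×x - Ka×C = 0. Solving: [H⁺] = 8.4673e-05. Percent = (8.4673e-05/0.02) × 100

Percent ionization = 0.423%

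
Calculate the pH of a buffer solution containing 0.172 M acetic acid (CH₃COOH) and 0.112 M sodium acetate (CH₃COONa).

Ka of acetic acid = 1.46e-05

pKa = -log(1.46e-05) = 4.84. pH = pKa + log([A⁻]/[HA]) = 4.84 + log(0.112/0.172)

pH = 4.65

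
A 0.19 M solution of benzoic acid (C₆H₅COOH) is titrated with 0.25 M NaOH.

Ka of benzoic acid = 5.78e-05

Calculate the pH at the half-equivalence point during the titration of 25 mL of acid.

At half-equivalence [HA] = [A⁻], so Henderson-Hasselbalch gives pH = pKa = -log(5.78e-05) = 4.24.

pH = pKa = 4.24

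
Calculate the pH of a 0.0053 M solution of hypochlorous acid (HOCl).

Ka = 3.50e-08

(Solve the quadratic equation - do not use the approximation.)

x² + Ka×x - Ka×C = 0. Using quadratic formula: [H⁺] = 1.3602e-05

pH = 4.87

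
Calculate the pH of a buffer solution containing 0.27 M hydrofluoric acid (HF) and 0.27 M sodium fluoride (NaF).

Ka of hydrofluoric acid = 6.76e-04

pKa = -log(6.76e-04) = 3.17. pH = pKa + log([A⁻]/[HA]) = 3.17 + log(0.27/0.27)

pH = 3.17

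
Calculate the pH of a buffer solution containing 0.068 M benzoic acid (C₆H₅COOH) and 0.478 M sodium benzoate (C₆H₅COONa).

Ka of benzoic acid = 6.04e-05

pKa = -log(6.04e-05) = 4.22. pH = pKa + log([A⁻]/[HA]) = 4.22 + log(0.478/0.068)

pH = 5.07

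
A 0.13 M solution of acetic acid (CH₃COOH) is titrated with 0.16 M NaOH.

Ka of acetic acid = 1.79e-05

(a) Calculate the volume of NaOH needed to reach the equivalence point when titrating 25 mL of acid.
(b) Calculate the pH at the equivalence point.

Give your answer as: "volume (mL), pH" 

moles acid = 0.13 × 25/1000 = 0.00325 mol; V_base = moles/0.16 × 1000 = 20.3 mL. At equivalence only the conjugate base is present: [A⁻] = 0.00325/0.045 = 7.1724e-02 M. Kb = Kw/Ka = 5.59e-10; [OH⁻] = √(Kb × [A⁻]) = 6.3300e-06; pOH = 5.20; pH = 14 - pOH = 8.80.

V = 20.3 mL, pH = 8.80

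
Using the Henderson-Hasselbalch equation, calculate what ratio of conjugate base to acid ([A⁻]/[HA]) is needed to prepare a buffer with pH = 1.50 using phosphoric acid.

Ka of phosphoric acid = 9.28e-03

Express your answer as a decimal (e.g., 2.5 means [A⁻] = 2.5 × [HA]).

pKa = -log(9.28e-03) = 2.0325. pH = pKa + log([A⁻]/[HA]), so log([A⁻]/[HA]) = pH − pKa = 1.50 − 2.0325 = -0.5325. [A⁻]/[HA] = 10^(-0.5325) = 0.293

[A⁻]/[HA] = 0.293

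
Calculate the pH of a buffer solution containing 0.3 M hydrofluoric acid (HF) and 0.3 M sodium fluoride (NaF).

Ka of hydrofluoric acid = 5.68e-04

pKa = -log(5.68e-04) = 3.25. pH = pKa + log([A⁻]/[HA]) = 3.25 + log(0.3/0.3)

pH = 3.25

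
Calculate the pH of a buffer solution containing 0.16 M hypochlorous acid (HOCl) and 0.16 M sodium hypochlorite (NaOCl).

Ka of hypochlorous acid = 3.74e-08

pKa = -log(3.74e-08) = 7.43. pH = pKa + log([A⁻]/[HA]) = 7.43 + log(0.16/0.16)

pH = 7.43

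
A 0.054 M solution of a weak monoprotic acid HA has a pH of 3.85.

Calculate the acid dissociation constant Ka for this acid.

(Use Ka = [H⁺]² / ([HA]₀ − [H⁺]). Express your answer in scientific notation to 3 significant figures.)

[H⁺] = 10^(−pH) = 10^(−3.85) = 1.413e-04 M. For HA ⇌ H⁺ + A⁻, Ka = [H⁺][A⁻]/[HA] = [H⁺]² / ([HA]₀ − [H⁺]) = (1.413e-04)² / (0.054 − 1.413e-04) = 3.70e-07.

K_a = 3.70e-07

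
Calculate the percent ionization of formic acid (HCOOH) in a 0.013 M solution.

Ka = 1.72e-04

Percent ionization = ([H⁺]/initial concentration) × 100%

Using Ka equilibrium: x² + Ka×x - Ka×C = 0. Solving: [H⁺] = 1.4118e-03. Percent = (1.4118e-03/0.013) × 100

Percent ionization = 10.9%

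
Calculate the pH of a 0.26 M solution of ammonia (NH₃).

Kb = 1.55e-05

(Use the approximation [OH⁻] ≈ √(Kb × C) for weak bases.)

[OH⁻] = √(Kb × C) = √(1.55e-05 × 0.26) = 2.0075e-03. pOH = 2.70, pH = 14 - pOH

pH = 11.30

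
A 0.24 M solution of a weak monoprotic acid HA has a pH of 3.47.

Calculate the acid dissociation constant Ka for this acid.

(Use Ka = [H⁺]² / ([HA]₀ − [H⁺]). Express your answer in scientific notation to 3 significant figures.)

[H⁺] = 10^(−pH) = 10^(−3.47) = 3.388e-04 M. For HA ⇌ H⁺ + A⁻, Ka = [H⁺][A⁻]/[HA] = [H⁺]² / ([HA]₀ − [H⁺]) = (3.388e-04)² / (0.24 − 3.388e-04) = 4.79e-07.

K_a = 4.79e-07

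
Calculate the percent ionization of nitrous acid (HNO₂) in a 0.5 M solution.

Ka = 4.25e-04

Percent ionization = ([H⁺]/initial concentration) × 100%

Using Ka equilibrium: x² + Ka×x - Ka×C = 0. Solving: [H⁺] = 1.4366e-02. Percent = (1.4366e-02/0.5) × 100

Percent ionization = 2.87%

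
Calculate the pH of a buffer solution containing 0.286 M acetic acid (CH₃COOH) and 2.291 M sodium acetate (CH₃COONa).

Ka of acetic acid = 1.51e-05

pKa = -log(1.51e-05) = 4.82. pH = pKa + log([A⁻]/[HA]) = 4.82 + log(2.291/0.286)

pH = 5.72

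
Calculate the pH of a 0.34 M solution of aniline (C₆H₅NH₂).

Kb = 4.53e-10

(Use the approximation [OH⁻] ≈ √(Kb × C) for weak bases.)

[OH⁻] = √(Kb × C) = √(4.53e-10 × 0.34) = 1.2410e-05. pOH = 4.91, pH = 14 - pOH

pH = 9.09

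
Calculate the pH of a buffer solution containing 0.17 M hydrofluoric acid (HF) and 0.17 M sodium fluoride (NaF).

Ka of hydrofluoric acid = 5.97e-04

pKa = -log(5.97e-04) = 3.22. pH = pKa + log([A⁻]/[HA]) = 3.22 + log(0.17/0.17)

pH = 3.22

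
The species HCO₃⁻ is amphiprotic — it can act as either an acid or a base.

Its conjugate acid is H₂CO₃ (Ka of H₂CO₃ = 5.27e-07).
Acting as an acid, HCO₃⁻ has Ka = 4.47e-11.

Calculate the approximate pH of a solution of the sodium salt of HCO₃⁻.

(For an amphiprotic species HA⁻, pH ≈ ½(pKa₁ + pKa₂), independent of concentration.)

pKa₁ = -log(5.27e-07) = 6.28; pKa₂ = -log(4.47e-11) = 10.35. For an amphiprotic species, pH ≈ ½(pKa₁ + pKa₂) = ½(6.28 + 10.35) = 8.31.

pH = 8.31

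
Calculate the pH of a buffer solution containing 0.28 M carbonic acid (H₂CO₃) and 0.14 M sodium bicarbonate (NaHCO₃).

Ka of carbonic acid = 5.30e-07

pKa = -log(5.30e-07) = 6.28. pH = pKa + log([A⁻]/[HA]) = 6.28 + log(0.14/0.28)

pH = 5.97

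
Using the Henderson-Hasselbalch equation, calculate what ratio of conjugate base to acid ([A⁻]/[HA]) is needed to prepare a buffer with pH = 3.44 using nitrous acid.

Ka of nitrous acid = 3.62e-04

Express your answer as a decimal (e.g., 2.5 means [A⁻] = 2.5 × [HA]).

pKa = -log(3.62e-04) = 3.4413. pH = pKa + log([A⁻]/[HA]), so log([A⁻]/[HA]) = pH − pKa = 3.44 − 3.4413 = -0.0013. [A⁻]/[HA] = 10^(-0.0013) = 0.997

[A⁻]/[HA] = 0.997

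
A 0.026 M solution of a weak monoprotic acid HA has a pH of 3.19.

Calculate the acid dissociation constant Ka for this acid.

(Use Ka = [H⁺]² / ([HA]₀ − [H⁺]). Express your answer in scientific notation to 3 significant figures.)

[H⁺] = 10^(−pH) = 10^(−3.19) = 6.457e-04 M. For HA ⇌ H⁺ + A⁻, Ka = [H⁺][A⁻]/[HA] = [H⁺]² / ([HA]₀ − [H⁺]) = (6.457e-04)² / (0.026 − 6.457e-04) = 1.64e-05.

K_a = 1.64e-05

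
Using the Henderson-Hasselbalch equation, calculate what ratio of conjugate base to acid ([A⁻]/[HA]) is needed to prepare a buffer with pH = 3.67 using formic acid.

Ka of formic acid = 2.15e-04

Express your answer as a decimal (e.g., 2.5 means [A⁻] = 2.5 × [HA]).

pKa = -log(2.15e-04) = 3.6676. pH = pKa + log([A⁻]/[HA]), so log([A⁻]/[HA]) = pH − pKa = 3.67 − 3.6676 = 0.0024. [A⁻]/[HA] = 10^(0.0024) = 1.01

[A⁻]/[HA] = 1.01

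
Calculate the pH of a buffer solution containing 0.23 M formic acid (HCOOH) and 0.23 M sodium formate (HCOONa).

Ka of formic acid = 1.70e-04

pKa = -log(1.70e-04) = 3.77. pH = pKa + log([A⁻]/[HA]) = 3.77 + log(0.23/0.23)

pH = 3.77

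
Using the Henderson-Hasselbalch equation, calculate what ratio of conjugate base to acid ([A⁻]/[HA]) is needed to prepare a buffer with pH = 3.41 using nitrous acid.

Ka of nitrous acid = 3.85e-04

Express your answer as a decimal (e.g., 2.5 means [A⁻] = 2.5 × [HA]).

pKa = -log(3.85e-04) = 3.4145. pH = pKa + log([A⁻]/[HA]), so log([A⁻]/[HA]) = pH − pKa = 3.41 − 3.4145 = -0.0045. [A⁻]/[HA] = 10^(-0.0045) = 0.990

[A⁻]/[HA] = 0.990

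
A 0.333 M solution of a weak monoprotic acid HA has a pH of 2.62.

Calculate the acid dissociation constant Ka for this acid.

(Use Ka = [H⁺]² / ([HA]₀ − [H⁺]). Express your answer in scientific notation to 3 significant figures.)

[H⁺] = 10^(−pH) = 10^(−2.62) = 2.399e-03 M. For HA ⇌ H⁺ + A⁻, Ka = [H⁺][A⁻]/[HA] = [H⁺]² / ([HA]₀ − [H⁺]) = (2.399e-03)² / (0.333 − 2.399e-03) = 1.74e-05.

K_a = 1.74e-05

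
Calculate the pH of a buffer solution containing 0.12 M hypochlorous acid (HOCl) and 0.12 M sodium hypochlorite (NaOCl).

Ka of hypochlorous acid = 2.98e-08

pKa = -log(2.98e-08) = 7.53. pH = pKa + log([A⁻]/[HA]) = 7.53 + log(0.12/0.12)

pH = 7.53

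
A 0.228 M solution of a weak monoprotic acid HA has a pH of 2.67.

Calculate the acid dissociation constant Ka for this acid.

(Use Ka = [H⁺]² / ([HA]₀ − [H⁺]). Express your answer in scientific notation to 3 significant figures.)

[H⁺] = 10^(−pH) = 10^(−2.67) = 2.138e-03 M. For HA ⇌ H⁺ + A⁻, Ka = [H⁺][A⁻]/[HA] = [H⁺]² / ([HA]₀ − [H⁺]) = (2.138e-03)² / (0.228 − 2.138e-03) = 2.02e-05.

K_a = 2.02e-05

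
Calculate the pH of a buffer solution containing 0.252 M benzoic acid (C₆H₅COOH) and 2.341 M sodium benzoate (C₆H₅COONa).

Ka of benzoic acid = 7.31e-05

pKa = -log(7.31e-05) = 4.14. pH = pKa + log([A⁻]/[HA]) = 4.14 + log(2.341/0.252)

pH = 5.10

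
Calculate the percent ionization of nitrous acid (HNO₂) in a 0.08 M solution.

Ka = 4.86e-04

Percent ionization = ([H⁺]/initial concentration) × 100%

Using Ka equilibrium: x² + Ka×x - Ka×C = 0. Solving: [H⁺] = 5.9971e-03. Percent = (5.9971e-03/0.08) × 100

Percent ionization = 7.5%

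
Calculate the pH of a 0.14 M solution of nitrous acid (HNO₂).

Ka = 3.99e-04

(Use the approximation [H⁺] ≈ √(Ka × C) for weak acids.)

[H⁺] = √(Ka × C) = √(3.99e-04 × 0.14) = 7.4740e-03. pH = -log(7.4740e-03)

pH = 2.13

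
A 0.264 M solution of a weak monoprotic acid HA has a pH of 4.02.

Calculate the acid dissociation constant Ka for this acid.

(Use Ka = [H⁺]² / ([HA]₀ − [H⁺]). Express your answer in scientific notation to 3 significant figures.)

[H⁺] = 10^(−pH) = 10^(−4.02) = 9.550e-05 M. For HA ⇌ H⁺ + A⁻, Ka = [H⁺][A⁻]/[HA] = [H⁺]² / ([HA]₀ − [H⁺]) = (9.550e-05)² / (0.264 − 9.550e-05) = 3.46e-08.

K_a = 3.46e-08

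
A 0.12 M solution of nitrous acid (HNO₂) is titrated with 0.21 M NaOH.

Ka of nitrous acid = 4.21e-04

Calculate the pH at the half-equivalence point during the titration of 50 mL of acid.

At half-equivalence [HA] = [A⁻], so Henderson-Hasselbalch gives pH = pKa = -log(4.21e-04) = 3.38.

pH = pKa = 3.38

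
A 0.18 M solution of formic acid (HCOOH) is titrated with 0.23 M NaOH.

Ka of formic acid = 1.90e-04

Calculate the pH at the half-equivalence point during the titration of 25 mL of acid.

At half-equivalence [HA] = [A⁻], so Henderson-Hasselbalch gives pH = pKa = -log(1.90e-04) = 3.72.

pH = pKa = 3.72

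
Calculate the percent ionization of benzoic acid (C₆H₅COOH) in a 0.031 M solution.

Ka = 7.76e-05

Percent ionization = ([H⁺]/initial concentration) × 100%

Using Ka equilibrium: x² + Ka×x - Ka×C = 0. Solving: [H⁺] = 1.5127e-03. Percent = (1.5127e-03/0.031) × 100

Percent ionization = 4.88%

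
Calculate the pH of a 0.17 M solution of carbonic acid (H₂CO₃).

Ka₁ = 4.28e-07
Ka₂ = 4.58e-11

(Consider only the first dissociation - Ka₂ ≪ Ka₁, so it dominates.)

First dissociation dominates. From Ka₁ = [H⁺][HA⁻]/[H₂A], x² + Ka₁·x − Ka₁·C = 0 with C = 0.17 M and Ka₁ = 4.28e-07. Solving: [H⁺] = (−Ka₁ + √(Ka₁² + 4·Ka₁·C)) / 2 = 2.6953e-04 M. pH = -log(2.6953e-04) = 3.57.

pH = 3.57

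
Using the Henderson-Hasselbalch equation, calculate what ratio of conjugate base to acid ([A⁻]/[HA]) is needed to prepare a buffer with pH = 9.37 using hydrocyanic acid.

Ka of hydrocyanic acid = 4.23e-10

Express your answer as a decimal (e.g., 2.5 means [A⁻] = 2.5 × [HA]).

pKa = -log(4.23e-10) = 9.3737. pH = pKa + log([A⁻]/[HA]), so log([A⁻]/[HA]) = pH − pKa = 9.37 − 9.3737 = -0.0037. [A⁻]/[HA] = 10^(-0.0037) = 0.992

[A⁻]/[HA] = 0.992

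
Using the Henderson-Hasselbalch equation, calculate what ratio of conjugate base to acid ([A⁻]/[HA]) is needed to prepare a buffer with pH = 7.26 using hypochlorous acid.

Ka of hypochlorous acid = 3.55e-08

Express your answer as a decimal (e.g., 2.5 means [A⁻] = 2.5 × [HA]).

pKa = -log(3.55e-08) = 7.4498. pH = pKa + log([A⁻]/[HA]), so log([A⁻]/[HA]) = pH − pKa = 7.26 − 7.4498 = -0.1898. [A⁻]/[HA] = 10^(-0.1898) = 0.646

[A⁻]/[HA] = 0.646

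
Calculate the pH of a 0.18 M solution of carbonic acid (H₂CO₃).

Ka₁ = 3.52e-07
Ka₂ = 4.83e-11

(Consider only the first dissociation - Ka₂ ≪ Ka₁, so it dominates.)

First dissociation dominates. From Ka₁ = [H⁺][HA⁻]/[H₂A], x² + Ka₁·x − Ka₁·C = 0 with C = 0.18 M and Ka₁ = 3.52e-07. Solving: [H⁺] = (−Ka₁ + √(Ka₁² + 4·Ka₁·C)) / 2 = 2.5154e-04 M. pH = -log(2.5154e-04) = 3.60.

pH = 3.60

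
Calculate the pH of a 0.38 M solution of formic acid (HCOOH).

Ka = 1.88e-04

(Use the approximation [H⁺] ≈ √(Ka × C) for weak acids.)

[H⁺] = √(Ka × C) = √(1.88e-04 × 0.38) = 8.4522e-03. pH = -log(8.4522e-03)

pH = 2.07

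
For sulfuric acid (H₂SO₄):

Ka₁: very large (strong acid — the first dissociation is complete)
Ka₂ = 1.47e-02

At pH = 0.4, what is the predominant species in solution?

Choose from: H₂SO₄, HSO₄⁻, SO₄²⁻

The first dissociation is complete, so H₂SO₄ itself is never the predominant species in water; pKa₂ = -log(1.47e-02) = 1.83. For a polyprotic acid the predominant species crosses at each pKa: below pKa_n the protonated form dominates, above it the deprotonated form does. At pH = 0.4, the predominant species is HSO₄⁻.

HSO₄⁻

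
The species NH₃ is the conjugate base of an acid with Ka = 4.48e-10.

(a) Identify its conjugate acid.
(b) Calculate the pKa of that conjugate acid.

(a) The conjugate acid is formed by adding one H⁺ to NH₃, giving NH₄⁺. (b) pKa = -log(Ka) = -log(4.48e-10) = 9.35.

Conjugate acid: NH₄⁺; pK_a = 9.35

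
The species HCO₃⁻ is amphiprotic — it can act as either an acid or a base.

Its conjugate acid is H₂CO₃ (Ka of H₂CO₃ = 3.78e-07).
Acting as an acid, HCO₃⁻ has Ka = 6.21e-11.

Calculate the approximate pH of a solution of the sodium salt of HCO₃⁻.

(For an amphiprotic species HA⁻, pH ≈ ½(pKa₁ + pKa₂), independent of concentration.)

pKa₁ = -log(3.78e-07) = 6.42; pKa₂ = -log(6.21e-11) = 10.21. For an amphiprotic species, pH ≈ ½(pKa₁ + pKa₂) = ½(6.42 + 10.21) = 8.31.

pH = 8.31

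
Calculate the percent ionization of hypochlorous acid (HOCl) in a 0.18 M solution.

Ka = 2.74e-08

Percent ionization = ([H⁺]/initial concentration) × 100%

Using Ka equilibrium: x² + Ka×x - Ka×C = 0. Solving: [H⁺] = 7.0215e-05. Percent = (7.0215e-05/0.18) × 100

Percent ionization = 0.039%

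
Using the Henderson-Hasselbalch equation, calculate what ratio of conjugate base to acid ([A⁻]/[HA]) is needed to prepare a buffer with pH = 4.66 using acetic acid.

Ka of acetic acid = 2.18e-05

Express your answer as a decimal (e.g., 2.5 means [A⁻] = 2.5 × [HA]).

pKa = -log(2.18e-05) = 4.6615. pH = pKa + log([A⁻]/[HA]), so log([A⁻]/[HA]) = pH − pKa = 4.66 − 4.6615 = -0.0015. [A⁻]/[HA] = 10^(-0.0015) = 0.996

[A⁻]/[HA] = 0.996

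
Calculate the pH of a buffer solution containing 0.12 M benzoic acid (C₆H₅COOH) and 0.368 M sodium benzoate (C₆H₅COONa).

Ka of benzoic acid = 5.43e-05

pKa = -log(5.43e-05) = 4.27. pH = pKa + log([A⁻]/[HA]) = 4.27 + log(0.368/0.12)

pH = 4.75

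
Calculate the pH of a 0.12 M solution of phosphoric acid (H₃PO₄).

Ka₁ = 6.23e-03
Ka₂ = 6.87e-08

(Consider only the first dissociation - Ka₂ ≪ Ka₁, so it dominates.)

First dissociation dominates. From Ka₁ = [H⁺][HA⁻]/[H₂A], x² + Ka₁·x − Ka₁·C = 0 with C = 0.12 M and Ka₁ = 6.23e-03. Solving: [H⁺] = (−Ka₁ + √(Ka₁² + 4·Ka₁·C)) / 2 = 2.4404e-02 M. pH = -log(2.4404e-02) = 1.61.

pH = 1.61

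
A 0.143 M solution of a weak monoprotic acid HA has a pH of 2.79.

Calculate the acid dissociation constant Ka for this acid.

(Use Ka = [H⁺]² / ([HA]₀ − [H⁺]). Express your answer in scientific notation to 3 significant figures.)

[H⁺] = 10^(−pH) = 10^(−2.79) = 1.622e-03 M. For HA ⇌ H⁺ + A⁻, Ka = [H⁺][A⁻]/[HA] = [H⁺]² / ([HA]₀ − [H⁺]) = (1.622e-03)² / (0.143 − 1.622e-03) = 1.86e-05.

K_a = 1.86e-05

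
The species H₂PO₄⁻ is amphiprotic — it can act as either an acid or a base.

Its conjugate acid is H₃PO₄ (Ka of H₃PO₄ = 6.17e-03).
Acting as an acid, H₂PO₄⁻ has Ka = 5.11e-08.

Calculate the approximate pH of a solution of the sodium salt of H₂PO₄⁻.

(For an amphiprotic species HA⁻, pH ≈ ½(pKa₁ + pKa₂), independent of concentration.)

pKa₁ = -log(6.17e-03) = 2.21; pKa₂ = -log(5.11e-08) = 7.29. For an amphiprotic species, pH ≈ ½(pKa₁ + pKa₂) = ½(2.21 + 7.29) = 4.75.

pH = 4.75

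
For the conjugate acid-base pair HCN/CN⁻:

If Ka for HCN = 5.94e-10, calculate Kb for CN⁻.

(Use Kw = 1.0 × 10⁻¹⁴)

For a conjugate pair Ka × Kb = Kw, so Kb = Kw/Ka = 1.0 × 10⁻¹⁴ / 5.94e-10 = 1.68e-05.

K_b = 1.68e-05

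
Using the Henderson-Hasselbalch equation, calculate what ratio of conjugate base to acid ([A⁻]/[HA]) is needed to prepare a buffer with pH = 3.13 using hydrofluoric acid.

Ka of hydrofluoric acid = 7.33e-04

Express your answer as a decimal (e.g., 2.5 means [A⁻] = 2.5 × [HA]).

pKa = -log(7.33e-04) = 3.1349. pH = pKa + log([A⁻]/[HA]), so log([A⁻]/[HA]) = pH − pKa = 3.13 − 3.1349 = -0.0049. [A⁻]/[HA] = 10^(-0.0049) = 0.989

[A⁻]/[HA] = 0.989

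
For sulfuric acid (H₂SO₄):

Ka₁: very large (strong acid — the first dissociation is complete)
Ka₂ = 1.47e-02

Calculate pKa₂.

pKa₂ = -log(Ka₂) = -log(1.47e-02) = 1.83.

pK_{a2} = 1.83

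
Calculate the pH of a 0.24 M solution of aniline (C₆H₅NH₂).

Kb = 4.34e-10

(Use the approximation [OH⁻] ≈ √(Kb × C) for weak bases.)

[OH⁻] = √(Kb × C) = √(4.34e-10 × 0.24) = 1.0206e-05. pOH = 4.99, pH = 14 - pOH

pH = 9.01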